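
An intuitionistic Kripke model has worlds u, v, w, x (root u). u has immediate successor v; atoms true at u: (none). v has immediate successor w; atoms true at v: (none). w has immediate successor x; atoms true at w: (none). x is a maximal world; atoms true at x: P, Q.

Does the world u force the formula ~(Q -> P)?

u ||-/- ~(Q -> P) since u is accessible from u and u ||- Q -> P.
u ||- Q -> P: every world accessible from u that forces Q (namely x) also forces P.

No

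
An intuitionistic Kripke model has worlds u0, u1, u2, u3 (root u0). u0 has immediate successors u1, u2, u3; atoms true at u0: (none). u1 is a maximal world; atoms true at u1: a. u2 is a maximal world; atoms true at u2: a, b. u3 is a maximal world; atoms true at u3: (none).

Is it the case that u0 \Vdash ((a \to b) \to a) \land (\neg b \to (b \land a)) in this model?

No

u0 \nVdash ((a \to b) \to a) \land (\neg b \to (b \land a)) since u0 fails (a \to b) \to a.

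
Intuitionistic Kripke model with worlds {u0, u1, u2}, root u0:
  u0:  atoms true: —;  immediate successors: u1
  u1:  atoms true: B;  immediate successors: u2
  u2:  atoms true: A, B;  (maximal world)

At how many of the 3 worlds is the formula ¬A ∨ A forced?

u0: does not force it — u0 ⊮ ¬A ∨ A: neither disjunct is forced at u0.
u1: does not force it — u1 ⊮ ¬A ∨ A: neither disjunct is forced at u1.
u2: forces it.
Worlds forcing the formula: {u2}.

1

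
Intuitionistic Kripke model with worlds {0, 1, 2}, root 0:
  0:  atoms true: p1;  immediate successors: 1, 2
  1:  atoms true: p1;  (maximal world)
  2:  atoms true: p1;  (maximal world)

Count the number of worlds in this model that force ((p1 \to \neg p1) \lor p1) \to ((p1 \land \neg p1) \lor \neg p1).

0

0: does not force it — 0 \nVdash ((p1 \to \neg p1) \lor p1) \to ((p1 \land \neg p1) \lor \neg p1): already at 0 itself, 0 \Vdash (p1 \to \neg p1) \lor p1 but 0 \nVdash (p1 \land \neg p1) \lor \neg p1.
1: does not force it — 1 \nVdash ((p1 \to \neg p1) \lor p1) \to ((p1 \land \neg p1) \lor \neg p1): already at 1 itself, 1 \Vdash (p1 \to \neg p1) \lor p1 but 1 \nVdash (p1 \land \neg p1) \lor \neg p1.
2: does not force it — 2 \nVdash ((p1 \to \neg p1) \lor p1) \to ((p1 \land \neg p1) \lor \neg p1): already at 2 itself, 2 \Vdash (p1 \to \neg p1) \lor p1 but 2 \nVdash (p1 \land \neg p1) \lor \neg p1.
Worlds forcing the formula: { }.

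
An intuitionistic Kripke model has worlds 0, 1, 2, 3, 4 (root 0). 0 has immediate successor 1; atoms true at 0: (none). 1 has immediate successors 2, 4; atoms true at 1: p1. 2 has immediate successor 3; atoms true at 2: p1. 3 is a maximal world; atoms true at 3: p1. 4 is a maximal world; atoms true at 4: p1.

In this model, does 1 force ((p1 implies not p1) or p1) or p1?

1 forces ((p1 implies not p1) or p1) or p1 via the disjunct (p1 implies not p1) or p1.

Yes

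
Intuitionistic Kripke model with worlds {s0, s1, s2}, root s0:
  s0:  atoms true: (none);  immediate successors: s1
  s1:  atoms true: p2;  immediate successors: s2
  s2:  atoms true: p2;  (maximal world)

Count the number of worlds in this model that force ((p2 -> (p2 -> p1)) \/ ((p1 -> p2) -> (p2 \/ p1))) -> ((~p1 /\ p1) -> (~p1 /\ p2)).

s0: forces it.
s1: forces it.
s2: forces it.
Worlds forcing the formula: {s0, s1, s2}.

3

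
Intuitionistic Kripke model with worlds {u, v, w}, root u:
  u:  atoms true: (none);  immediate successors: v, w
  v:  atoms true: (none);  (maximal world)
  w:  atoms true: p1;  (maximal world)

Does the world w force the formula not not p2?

w does not force not not p2 since w is accessible from w and w forces not p2.
w forces not p2: no world accessible from w forces p2.

No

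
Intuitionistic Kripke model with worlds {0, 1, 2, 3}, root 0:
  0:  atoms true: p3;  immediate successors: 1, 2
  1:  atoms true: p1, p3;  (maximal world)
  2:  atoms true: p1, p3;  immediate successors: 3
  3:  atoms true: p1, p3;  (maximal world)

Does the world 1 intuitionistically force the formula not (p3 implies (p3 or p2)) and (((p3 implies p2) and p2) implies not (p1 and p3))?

No

1 does not force not (p3 implies (p3 or p2)) and (((p3 implies p2) and p2) implies not (p1 and p3)) since 1 fails not (p3 implies (p3 or p2)).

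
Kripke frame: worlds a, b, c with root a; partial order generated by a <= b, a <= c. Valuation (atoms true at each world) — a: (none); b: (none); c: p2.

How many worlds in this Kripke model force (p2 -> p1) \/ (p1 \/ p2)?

2

a: does not force it — a ||-/- (p2 -> p1) \/ (p1 \/ p2): neither disjunct is forced at a.
b: forces it.
c: forces it.
Worlds forcing the formula: {b, c}.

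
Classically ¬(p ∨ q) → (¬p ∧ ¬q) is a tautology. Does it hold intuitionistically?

Yes

This is a constructively valid De Morgan direction (negated disjunction to conjunction of negations), which is intuitionistically derivable.
From ¬(p ∨ q): if p held then p ∨ q would, contradiction — so ¬p; similarly ¬q.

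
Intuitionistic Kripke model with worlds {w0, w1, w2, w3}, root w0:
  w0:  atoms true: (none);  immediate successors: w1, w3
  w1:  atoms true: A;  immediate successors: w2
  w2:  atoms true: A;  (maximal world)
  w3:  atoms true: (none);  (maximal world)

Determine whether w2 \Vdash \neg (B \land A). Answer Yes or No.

w2 \Vdash \neg (B \land A): no world accessible from w2 forces B \land A.

Yes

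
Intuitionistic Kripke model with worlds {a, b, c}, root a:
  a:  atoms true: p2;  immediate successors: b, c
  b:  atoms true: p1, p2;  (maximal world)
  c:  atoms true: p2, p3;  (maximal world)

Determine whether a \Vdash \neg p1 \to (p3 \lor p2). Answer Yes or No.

Yes

a \Vdash \neg p1 \to (p3 \lor p2): every world accessible from a that forces \neg p1 (namely c) also forces p3 \lor p2.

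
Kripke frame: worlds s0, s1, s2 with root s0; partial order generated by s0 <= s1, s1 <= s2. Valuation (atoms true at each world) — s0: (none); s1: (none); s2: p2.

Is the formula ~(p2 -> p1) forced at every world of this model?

Yes

s0 ||- ~(p2 -> p1): no world accessible from s0 forces p2 -> p1.
Since the root s0 forces ~(p2 -> p1) and forcing is persistent (monotone upward), every world forces it.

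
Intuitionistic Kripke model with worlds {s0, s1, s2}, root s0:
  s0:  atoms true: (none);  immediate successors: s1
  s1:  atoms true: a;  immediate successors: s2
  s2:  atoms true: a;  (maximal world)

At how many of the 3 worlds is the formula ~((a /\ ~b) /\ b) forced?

s0: forces it.
s1: forces it.
s2: forces it.
Worlds forcing the formula: {s0, s1, s2}.

3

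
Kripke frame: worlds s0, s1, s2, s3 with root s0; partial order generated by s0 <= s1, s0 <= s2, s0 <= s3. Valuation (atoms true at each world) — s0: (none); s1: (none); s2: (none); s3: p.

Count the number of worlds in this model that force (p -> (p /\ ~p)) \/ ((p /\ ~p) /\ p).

s0: does not force it — s0 ||-/- (p -> (p /\ ~p)) \/ ((p /\ ~p) /\ p): neither disjunct is forced at s0.
s1: forces it.
s2: forces it.
s3: does not force it — s3 ||-/- (p -> (p /\ ~p)) \/ ((p /\ ~p) /\ p): neither disjunct is forced at s3.
Worlds forcing the formula: {s1, s2}.

2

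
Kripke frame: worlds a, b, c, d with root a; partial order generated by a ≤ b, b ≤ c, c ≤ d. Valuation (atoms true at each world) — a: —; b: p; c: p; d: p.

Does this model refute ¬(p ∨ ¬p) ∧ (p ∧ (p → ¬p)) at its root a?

a ⊮ ¬(p ∨ ¬p) ∧ (p ∧ (p → ¬p)) since a fails ¬(p ∨ ¬p).
So the root a does not force ¬(p ∨ ¬p) ∧ (p ∧ (p → ¬p)); the model is a countermodel.

Yes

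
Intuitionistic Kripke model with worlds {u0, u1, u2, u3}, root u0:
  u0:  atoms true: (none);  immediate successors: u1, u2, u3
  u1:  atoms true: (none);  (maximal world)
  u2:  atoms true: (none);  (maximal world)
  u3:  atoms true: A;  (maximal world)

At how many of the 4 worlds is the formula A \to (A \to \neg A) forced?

2

u0: does not force it — u0 \nVdash A \to (A \to \neg A): at the accessible world u3, u3 \Vdash A but u3 \nVdash A \to \neg A.
u1: forces it.
u2: forces it.
u3: does not force it — u3 \nVdash A \to (A \to \neg A): already at u3 itself, u3 \Vdash A but u3 \nVdash A \to \neg A.
Worlds forcing the formula: {u1, u2}.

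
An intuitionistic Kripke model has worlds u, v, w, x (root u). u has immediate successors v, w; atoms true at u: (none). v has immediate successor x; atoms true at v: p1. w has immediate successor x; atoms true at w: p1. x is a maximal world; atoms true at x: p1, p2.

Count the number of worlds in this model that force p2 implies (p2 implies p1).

4

u: forces it.
v: forces it.
w: forces it.
x: forces it.
Worlds forcing the formula: {u, v, w, x}.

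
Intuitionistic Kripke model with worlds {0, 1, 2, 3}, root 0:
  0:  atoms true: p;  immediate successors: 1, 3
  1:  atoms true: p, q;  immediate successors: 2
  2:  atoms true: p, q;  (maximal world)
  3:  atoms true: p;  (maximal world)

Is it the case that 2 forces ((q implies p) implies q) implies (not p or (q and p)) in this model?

2 forces ((q implies p) implies q) implies (not p or (q and p)): every world accessible from 2 that forces (q implies p) implies q (namely 2) also forces not p or (q and p).

Yes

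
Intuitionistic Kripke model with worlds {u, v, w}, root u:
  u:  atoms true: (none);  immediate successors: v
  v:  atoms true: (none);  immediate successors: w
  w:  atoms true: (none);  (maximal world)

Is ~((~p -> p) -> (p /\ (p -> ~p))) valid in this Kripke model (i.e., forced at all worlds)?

Not every world: u ||-/- ~((~p -> p) -> (p /\ (p -> ~p))).
u ||-/- ~((~p -> p) -> (p /\ (p -> ~p))) since u is accessible from u and u ||- (~p -> p) -> (p /\ (p -> ~p)).
u ||- (~p -> p) -> (p /\ (p -> ~p)) vacuously: no world accessible from u forces the antecedent ~p -> p.

No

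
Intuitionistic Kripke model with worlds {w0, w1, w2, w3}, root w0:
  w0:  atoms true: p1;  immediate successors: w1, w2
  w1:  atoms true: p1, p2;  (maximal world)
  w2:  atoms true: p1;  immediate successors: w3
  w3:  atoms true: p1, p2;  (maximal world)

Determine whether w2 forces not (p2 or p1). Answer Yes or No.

w2 does not force not (p2 or p1) since w2 is accessible from w2 and w2 forces p2 or p1.
w2 forces p2 or p1 via the disjunct p1.

No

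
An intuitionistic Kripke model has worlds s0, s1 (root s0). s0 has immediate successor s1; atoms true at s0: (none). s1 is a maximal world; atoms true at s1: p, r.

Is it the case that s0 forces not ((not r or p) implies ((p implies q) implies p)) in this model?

s0 does not force not ((not r or p) implies ((p implies q) implies p)) since s0 is accessible from s0 and s0 forces (not r or p) implies ((p implies q) implies p).
s0 forces (not r or p) implies ((p implies q) implies p): every world accessible from s0 that forces not r or p (namely s1) also forces (p implies q) implies p.

No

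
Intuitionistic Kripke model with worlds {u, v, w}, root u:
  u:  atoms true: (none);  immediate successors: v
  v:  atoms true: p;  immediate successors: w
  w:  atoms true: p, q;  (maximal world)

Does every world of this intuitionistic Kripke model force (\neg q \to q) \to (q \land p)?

No

Not every world: u \nVdash (\neg q \to q) \to (q \land p).
u \nVdash (\neg q \to q) \to (q \land p): already at u itself, u \Vdash \neg q \to q but u \nVdash q \land p.
u \nVdash q \land p since u fails q.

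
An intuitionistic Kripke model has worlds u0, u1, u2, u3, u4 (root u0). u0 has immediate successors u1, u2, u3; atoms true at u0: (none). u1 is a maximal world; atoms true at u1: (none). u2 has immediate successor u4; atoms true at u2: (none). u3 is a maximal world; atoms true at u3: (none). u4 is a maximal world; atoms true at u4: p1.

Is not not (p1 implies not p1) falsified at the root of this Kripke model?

u0 does not force not not (p1 implies not p1) since u2 is accessible from u0 and u2 forces not (p1 implies not p1).
u2 forces not (p1 implies not p1): no world accessible from u2 forces p1 implies not p1.
So the root u0 does not force not not (p1 implies not p1); the model is a countermodel.

Yes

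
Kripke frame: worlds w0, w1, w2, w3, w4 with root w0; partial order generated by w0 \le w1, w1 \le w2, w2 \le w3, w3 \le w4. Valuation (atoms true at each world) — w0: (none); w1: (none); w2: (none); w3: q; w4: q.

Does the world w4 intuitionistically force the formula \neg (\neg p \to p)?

Yes

w4 \Vdash \neg (\neg p \to p): no world accessible from w4 forces \neg p \to p.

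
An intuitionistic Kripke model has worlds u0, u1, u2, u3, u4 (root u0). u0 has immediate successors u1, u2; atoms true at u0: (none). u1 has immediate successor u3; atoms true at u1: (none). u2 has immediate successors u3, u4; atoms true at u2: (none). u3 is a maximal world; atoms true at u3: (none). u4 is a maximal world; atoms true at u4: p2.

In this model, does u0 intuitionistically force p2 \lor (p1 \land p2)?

No

u0 \nVdash p2 \lor (p1 \land p2): neither disjunct is forced at u0.
u0 lacks atom p2, so u0 \nVdash p2.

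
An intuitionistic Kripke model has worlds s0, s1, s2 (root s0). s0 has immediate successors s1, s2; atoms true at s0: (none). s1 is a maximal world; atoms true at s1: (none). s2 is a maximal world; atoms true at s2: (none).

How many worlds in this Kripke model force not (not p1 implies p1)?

3

s0: forces it.
s1: forces it.
s2: forces it.
Worlds forcing the formula: {s0, s1, s2}.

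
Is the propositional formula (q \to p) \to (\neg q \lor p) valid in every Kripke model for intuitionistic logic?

No

This is the material-implication-as-disjunction principle, which is not intuitionistically valid.
A Kripke countermodel: worlds u0, u1; order generated by u0 \le u1; atoms true at each world — u0:{}; u1:{p,q}.
u0 \nVdash (q \to p) \to (\neg q \lor p): already at u0 itself, u0 \Vdash q \to p but u0 \nVdash \neg q \lor p.
u0 \nVdash \neg q \lor p: neither disjunct is forced at u0.
u0 \nVdash \neg q since u1 is accessible from u0 and u1 \Vdash q.
So the root u0 does not force the formula.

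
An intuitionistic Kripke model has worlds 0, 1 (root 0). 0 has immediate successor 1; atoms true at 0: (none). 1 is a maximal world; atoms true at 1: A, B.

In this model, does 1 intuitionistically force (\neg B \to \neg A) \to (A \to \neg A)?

1 \nVdash (\neg B \to \neg A) \to (A \to \neg A): already at 1 itself, 1 \Vdash \neg B \to \neg A but 1 \nVdash A \to \neg A.
1 \nVdash A \to \neg A: already at 1 itself, 1 \Vdash A but 1 \nVdash \neg A.
1 \nVdash \neg A since 1 is accessible from 1 and 1 \Vdash A.

No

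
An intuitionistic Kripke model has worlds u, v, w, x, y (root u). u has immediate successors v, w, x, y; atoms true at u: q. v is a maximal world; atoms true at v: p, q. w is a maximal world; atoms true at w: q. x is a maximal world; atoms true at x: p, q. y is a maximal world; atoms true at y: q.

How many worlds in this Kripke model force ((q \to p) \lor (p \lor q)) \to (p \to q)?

u: forces it.
v: forces it.
w: forces it.
x: forces it.
y: forces it.
Worlds forcing the formula: {u, v, w, x, y}.

5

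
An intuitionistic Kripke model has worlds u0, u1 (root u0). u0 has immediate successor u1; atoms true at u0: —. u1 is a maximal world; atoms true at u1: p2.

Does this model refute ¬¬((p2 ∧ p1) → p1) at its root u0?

No

u0 ⊩ ¬¬((p2 ∧ p1) → p1): no world accessible from u0 forces ¬((p2 ∧ p1) → p1).
So the root u0 forces ¬¬((p2 ∧ p1) → p1); the model is not a countermodel.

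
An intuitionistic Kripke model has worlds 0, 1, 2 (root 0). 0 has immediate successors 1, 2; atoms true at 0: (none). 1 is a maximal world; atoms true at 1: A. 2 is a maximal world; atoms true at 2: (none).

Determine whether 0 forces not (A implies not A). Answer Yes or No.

No

0 does not force not (A implies not A) since 2 is accessible from 0 and 2 forces A implies not A.
2 forces A implies not A vacuously: no world accessible from 2 forces the antecedent A.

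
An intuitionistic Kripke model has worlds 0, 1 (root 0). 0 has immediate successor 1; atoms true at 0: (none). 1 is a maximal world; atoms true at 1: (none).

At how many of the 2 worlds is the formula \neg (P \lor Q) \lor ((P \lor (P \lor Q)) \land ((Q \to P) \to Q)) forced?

0: forces it.
1: forces it.
Worlds forcing the formula: {0, 1}.

2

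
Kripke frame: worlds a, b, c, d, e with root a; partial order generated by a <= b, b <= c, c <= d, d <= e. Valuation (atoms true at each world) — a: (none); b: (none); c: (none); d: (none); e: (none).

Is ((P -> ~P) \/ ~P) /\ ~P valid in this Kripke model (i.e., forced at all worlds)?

a ||- ((P -> ~P) \/ ~P) /\ ~P since a forces both conjuncts.
Since the root a forces ((P -> ~P) \/ ~P) /\ ~P and forcing is persistent (monotone upward), every world forces it.

Yes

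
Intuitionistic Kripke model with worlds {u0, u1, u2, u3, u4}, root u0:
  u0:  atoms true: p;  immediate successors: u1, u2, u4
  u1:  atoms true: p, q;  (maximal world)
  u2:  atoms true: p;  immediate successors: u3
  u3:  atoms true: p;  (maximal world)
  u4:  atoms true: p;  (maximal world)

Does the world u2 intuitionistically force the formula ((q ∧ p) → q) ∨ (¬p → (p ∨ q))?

Yes

u2 ⊩ ((q ∧ p) → q) ∨ (¬p → (p ∨ q)) via the disjunct (q ∧ p) → q.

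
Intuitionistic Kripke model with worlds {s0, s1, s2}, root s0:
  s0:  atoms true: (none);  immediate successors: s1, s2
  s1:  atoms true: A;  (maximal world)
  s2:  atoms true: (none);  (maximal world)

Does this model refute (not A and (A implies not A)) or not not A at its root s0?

Yes

s0 does not force (not A and (A implies not A)) or not not A: neither disjunct is forced at s0.
s0 does not force not A and (A implies not A) since s0 fails not A.
So the root s0 does not force (not A and (A implies not A)) or not not A; the model is a countermodel.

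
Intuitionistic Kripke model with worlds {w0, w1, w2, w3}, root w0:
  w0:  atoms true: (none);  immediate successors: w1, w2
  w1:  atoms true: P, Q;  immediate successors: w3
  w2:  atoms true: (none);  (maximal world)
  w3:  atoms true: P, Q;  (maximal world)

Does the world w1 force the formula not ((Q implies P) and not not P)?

w1 does not force not ((Q implies P) and not not P) since w1 is accessible from w1 and w1 forces (Q implies P) and not not P.
w1 forces (Q implies P) and not not P since w1 forces both conjuncts.

No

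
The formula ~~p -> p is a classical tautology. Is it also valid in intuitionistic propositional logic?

This is double-negation elimination, which is not intuitionistically valid.
A Kripke countermodel: worlds w0, w1; order generated by w0 <= w1; atoms true at each world — w0:{}; w1:{p}.
w0 ||-/- ~~p -> p: already at w0 itself, w0 ||- ~~p but w0 ||-/- p.
w0 lacks atom p, so w0 ||-/- p.
So the root w0 does not force the formula.

No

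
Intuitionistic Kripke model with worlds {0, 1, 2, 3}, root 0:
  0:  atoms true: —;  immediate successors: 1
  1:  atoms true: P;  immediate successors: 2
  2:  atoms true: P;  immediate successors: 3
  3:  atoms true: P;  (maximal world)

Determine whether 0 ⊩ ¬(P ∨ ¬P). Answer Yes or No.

0 ⊮ ¬(P ∨ ¬P) since 1 is accessible from 0 and 1 ⊩ P ∨ ¬P.
1 ⊩ P ∨ ¬P via the disjunct P.

No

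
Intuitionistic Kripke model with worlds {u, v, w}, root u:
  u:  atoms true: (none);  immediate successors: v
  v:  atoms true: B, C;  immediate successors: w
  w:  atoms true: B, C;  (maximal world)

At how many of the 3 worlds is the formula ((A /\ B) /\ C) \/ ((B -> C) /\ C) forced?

2

u: does not force it — u ||-/- ((A /\ B) /\ C) \/ ((B -> C) /\ C): neither disjunct is forced at u.
v: forces it.
w: forces it.
Worlds forcing the formula: {v, w}.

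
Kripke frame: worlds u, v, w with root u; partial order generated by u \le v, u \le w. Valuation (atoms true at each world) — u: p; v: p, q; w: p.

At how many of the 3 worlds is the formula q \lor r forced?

1

u: does not force it — u \nVdash q \lor r: neither disjunct is forced at u.
v: forces it.
w: does not force it — w \nVdash q \lor r: neither disjunct is forced at w.
Worlds forcing the formula: {v}.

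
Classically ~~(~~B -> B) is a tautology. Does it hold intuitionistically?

Yes

This is the double negation of double-negation elimination, which is intuitionistically derivable.
By Glivenko's theorem the double negation of any classical propositional tautology is intuitionistically provable; ~~B -> B is classically a tautology.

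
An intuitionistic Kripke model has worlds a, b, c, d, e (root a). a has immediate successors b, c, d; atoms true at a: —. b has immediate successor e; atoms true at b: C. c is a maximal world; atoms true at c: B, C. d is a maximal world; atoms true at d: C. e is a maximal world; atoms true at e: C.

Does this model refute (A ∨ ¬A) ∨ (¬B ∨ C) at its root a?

a ⊩ (A ∨ ¬A) ∨ (¬B ∨ C) via the disjunct A ∨ ¬A.
So the root a forces (A ∨ ¬A) ∨ (¬B ∨ C); the model is not a countermodel.

No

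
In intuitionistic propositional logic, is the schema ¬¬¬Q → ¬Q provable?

This is triple-negation reduction, which is intuitionistically derivable.
Assume ¬¬¬Q and suppose Q. Then ¬¬Q (double-negation introduction), contradicting ¬¬¬Q. So ¬Q.

Yes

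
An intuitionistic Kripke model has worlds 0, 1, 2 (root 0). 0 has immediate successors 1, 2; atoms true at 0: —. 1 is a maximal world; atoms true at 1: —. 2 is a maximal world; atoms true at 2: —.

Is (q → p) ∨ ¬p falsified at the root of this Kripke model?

0 ⊩ (q → p) ∨ ¬p via the disjunct q → p.
So the root 0 forces (q → p) ∨ ¬p; the model is not a countermodel.

No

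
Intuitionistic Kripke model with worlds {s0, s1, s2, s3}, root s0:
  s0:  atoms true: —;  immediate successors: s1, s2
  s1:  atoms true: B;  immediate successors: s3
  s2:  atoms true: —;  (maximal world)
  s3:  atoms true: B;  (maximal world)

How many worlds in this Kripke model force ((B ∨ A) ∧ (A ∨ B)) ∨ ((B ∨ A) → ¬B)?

3

s0: does not force it — s0 ⊮ ((B ∨ A) ∧ (A ∨ B)) ∨ ((B ∨ A) → ¬B): neither disjunct is forced at s0.
s1: forces it.
s2: forces it.
s3: forces it.
Worlds forcing the formula: {s1, s2, s3}.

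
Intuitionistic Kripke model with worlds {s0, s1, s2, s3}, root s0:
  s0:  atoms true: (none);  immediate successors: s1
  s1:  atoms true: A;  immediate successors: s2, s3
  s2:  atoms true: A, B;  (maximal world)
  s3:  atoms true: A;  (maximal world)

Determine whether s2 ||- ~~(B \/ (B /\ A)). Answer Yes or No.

Yes

s2 ||- ~~(B \/ (B /\ A)): no world accessible from s2 forces ~(B \/ (B /\ A)).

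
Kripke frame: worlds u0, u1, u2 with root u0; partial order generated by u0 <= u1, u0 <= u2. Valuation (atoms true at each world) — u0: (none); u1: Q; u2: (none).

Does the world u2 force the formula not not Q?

u2 does not force not not Q since u2 is accessible from u2 and u2 forces not Q.
u2 forces not Q: no world accessible from u2 forces Q.

No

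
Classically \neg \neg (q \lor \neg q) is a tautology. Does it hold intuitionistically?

Yes

This is the double negation of excluded middle, which is intuitionistically derivable.
Assuming \neg (q \lor \neg q): from q we'd get q \lor \neg q, so \neg q; but then q \lor \neg q again — contradiction. Hence \neg \neg (q \lor \neg q).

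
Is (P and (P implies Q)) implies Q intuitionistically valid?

This is modus ponens in implicational form, which is intuitionistically derivable.
If a world forces P and P implies Q, then applying the implication at that world (which is accessible from itself) gives Q.

Yes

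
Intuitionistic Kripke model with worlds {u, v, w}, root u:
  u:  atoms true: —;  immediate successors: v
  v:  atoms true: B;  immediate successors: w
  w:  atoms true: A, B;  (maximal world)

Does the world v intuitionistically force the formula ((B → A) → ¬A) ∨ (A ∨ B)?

Yes

v ⊩ ((B → A) → ¬A) ∨ (A ∨ B) via the disjunct A ∨ B.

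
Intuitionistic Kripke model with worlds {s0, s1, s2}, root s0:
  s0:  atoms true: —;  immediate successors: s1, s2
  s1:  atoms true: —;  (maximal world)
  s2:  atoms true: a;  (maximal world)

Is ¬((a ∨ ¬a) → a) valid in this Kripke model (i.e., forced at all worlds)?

Not every world: s0 ⊮ ¬((a ∨ ¬a) → a).
s0 ⊮ ¬((a ∨ ¬a) → a) since s2 is accessible from s0 and s2 ⊩ (a ∨ ¬a) → a.
s2 ⊩ (a ∨ ¬a) → a: every world accessible from s2 that forces a ∨ ¬a (namely s2) also forces a.

No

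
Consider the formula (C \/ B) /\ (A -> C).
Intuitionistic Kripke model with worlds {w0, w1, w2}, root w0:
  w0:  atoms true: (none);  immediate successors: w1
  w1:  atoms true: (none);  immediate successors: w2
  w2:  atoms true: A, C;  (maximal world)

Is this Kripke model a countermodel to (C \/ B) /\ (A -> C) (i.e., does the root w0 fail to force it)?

w0 ||-/- (C \/ B) /\ (A -> C) since w0 fails C \/ B.
So the root w0 does not force (C \/ B) /\ (A -> C); the model is a countermodel.

Yes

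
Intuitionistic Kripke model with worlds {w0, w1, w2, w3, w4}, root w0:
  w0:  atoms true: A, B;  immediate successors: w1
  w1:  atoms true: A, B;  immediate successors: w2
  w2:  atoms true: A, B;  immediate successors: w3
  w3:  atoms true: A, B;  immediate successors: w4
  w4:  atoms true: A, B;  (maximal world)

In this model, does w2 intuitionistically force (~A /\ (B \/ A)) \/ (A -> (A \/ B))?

w2 ||- (~A /\ (B \/ A)) \/ (A -> (A \/ B)) via the disjunct A -> (A \/ B).

Yes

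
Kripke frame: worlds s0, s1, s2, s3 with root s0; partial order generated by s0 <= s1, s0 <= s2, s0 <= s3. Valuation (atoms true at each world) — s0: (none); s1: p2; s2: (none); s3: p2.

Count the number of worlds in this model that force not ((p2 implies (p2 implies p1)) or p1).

s0: does not force it — s0 does not force not ((p2 implies (p2 implies p1)) or p1) since s2 is accessible from s0 and s2 forces (p2 implies (p2 implies p1)) or p1.
s1: forces it.
s2: does not force it — s2 does not force not ((p2 implies (p2 implies p1)) or p1) since s2 is accessible from s2 and s2 forces (p2 implies (p2 implies p1)) or p1.
s3: forces it.
Worlds forcing the formula: {s1, s3}.

2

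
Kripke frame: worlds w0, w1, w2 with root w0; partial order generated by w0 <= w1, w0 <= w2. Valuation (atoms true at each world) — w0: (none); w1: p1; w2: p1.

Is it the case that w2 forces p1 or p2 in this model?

Yes

w2 forces p1 or p2 via the disjunct p1.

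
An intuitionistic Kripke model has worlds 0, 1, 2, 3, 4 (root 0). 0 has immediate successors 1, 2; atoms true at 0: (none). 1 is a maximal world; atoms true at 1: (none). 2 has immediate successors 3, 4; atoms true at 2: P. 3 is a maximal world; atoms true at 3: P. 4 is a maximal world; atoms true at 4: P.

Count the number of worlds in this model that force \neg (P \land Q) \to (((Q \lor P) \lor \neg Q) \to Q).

0: does not force it — 0 \nVdash \neg (P \land Q) \to (((Q \lor P) \lor \neg Q) \to Q): already at 0 itself, 0 \Vdash \neg (P \land Q) but 0 \nVdash ((Q \lor P) \lor \neg Q) \to Q.
1: does not force it.
2: does not force it.
3: does not force it.
4: does not force it.
Worlds forcing the formula: { }.

0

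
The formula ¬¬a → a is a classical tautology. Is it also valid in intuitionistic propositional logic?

No

This is double-negation elimination, which is not intuitionistically valid.
A Kripke countermodel: worlds w0, w1; order generated by w0 ≤ w1; atoms true at each world — w0:{}; w1:{a}.
w0 ⊮ ¬¬a → a: already at w0 itself, w0 ⊩ ¬¬a but w0 ⊮ a.
w0 lacks atom a, so w0 ⊮ a.
So the root w0 does not force the formula.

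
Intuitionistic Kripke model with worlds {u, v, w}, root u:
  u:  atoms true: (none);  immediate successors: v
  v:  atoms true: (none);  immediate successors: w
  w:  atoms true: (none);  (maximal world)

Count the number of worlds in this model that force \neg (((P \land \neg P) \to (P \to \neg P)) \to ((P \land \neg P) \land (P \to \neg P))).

3

u: forces it.
v: forces it.
w: forces it.
Worlds forcing the formula: {u, v, w}.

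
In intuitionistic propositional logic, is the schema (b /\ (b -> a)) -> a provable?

This is modus ponens in implicational form, which is intuitionistically derivable.
If a world forces b and b -> a, then applying the implication at that world (which is accessible from itself) gives a.

Yes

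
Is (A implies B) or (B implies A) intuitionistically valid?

No

This is the Gödel–Dummett linearity axiom, which is not intuitionistically valid.
A Kripke countermodel: worlds w0, w1, w2; order generated by w0 <= w1, w0 <= w2; atoms true at each world — w0:{}; w1:{A}; w2:{B}.
w0 does not force (A implies B) or (B implies A): neither disjunct is forced at w0.
w0 does not force A implies B: at the accessible world w1, w1 forces A but w1 does not force B.
w1 lacks atom B, so w1 does not force B.
So the root w0 does not force the formula.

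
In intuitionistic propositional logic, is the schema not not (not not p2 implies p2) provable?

This is the double negation of double-negation elimination, which is intuitionistically derivable.
By Glivenko's theorem the double negation of any classical propositional tautology is intuitionistically provable; not not p2 implies p2 is classically a tautology.

Yes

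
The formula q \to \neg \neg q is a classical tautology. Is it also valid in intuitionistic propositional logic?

Yes

This is double-negation introduction, which is intuitionistically derivable.
If a world forces q then every accessible world forces q (persistence), so none forces \neg q; hence \neg \neg q.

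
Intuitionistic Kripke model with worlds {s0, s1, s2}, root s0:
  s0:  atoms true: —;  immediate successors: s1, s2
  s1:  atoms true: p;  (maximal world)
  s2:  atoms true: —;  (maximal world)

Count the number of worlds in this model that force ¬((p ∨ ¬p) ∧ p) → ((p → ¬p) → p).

s0: does not force it — s0 ⊮ ¬((p ∨ ¬p) ∧ p) → ((p → ¬p) → p): at the accessible world s2, s2 ⊩ ¬((p ∨ ¬p) ∧ p) but s2 ⊮ (p → ¬p) → p.
s1: forces it.
s2: does not force it — s2 ⊮ ¬((p ∨ ¬p) ∧ p) → ((p → ¬p) → p): already at s2 itself, s2 ⊩ ¬((p ∨ ¬p) ∧ p) but s2 ⊮ (p → ¬p) → p.
Worlds forcing the formula: {s1}.

1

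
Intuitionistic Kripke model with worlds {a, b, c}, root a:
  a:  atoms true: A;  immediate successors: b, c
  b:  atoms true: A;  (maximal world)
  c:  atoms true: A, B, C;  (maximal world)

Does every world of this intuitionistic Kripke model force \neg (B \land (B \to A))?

No

Not every world: a \nVdash \neg (B \land (B \to A)).
a \nVdash \neg (B \land (B \to A)) since c is accessible from a and c \Vdash B \land (B \to A).
c \Vdash B \land (B \to A) since c forces both conjuncts.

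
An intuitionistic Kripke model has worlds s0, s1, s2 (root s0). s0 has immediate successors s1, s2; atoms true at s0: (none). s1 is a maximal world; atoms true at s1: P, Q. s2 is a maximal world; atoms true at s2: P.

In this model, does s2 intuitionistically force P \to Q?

No

s2 \nVdash P \to Q: already at s2 itself, s2 \Vdash P but s2 \nVdash Q.
s2 lacks atom Q, so s2 \nVdash Q.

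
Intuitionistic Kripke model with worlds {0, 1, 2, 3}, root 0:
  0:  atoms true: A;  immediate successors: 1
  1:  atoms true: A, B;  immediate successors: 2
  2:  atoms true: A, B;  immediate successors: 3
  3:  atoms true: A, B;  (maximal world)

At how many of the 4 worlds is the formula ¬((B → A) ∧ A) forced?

0

0: does not force it — 0 ⊮ ¬((B → A) ∧ A) since 0 is accessible from 0 and 0 ⊩ (B → A) ∧ A.
1: does not force it — 1 ⊮ ¬((B → A) ∧ A) since 1 is accessible from 1 and 1 ⊩ (B → A) ∧ A.
2: does not force it.
3: does not force it.
Worlds forcing the formula: { }.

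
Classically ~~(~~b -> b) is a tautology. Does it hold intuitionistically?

This is the double negation of double-negation elimination, which is intuitionistically derivable.
By Glivenko's theorem the double negation of any classical propositional tautology is intuitionistically provable; ~~b -> b is classically a tautology.

Yes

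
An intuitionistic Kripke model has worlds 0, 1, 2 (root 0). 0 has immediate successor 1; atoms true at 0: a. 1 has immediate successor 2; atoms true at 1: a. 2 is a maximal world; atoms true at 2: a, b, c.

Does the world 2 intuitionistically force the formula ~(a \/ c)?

No

2 ||-/- ~(a \/ c) since 2 is accessible from 2 and 2 ||- a \/ c.
2 ||- a \/ c via the disjunct a.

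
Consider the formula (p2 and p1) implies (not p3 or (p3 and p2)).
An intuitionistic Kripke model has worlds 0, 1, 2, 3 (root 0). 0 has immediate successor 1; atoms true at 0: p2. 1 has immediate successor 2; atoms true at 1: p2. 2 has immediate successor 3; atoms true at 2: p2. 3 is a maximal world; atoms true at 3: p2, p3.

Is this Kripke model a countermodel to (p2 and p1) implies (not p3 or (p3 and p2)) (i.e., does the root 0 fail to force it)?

No

0 forces (p2 and p1) implies (not p3 or (p3 and p2)) vacuously: no world accessible from 0 forces the antecedent p2 and p1.
So the root 0 forces (p2 and p1) implies (not p3 or (p3 and p2)); the model is not a countermodel.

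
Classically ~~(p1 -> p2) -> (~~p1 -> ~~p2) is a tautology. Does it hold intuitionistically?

This is the distribution of double negation over implication, which is intuitionistically derivable.
Assume ~~(p1 -> p2) and ~~p1; suppose ~p2. Then p1 -> p2 would give ~p1 (by contraposition), contradicting ~~p1; so ~(p1 -> p2), contradicting ~~(p1 -> p2). Hence ~~p2.

Yes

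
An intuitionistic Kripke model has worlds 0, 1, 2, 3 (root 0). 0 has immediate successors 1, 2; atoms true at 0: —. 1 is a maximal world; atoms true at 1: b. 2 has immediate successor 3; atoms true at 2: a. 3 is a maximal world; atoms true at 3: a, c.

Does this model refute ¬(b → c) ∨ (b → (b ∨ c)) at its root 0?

No

0 ⊩ ¬(b → c) ∨ (b → (b ∨ c)) via the disjunct b → (b ∨ c).
So the root 0 forces ¬(b → c) ∨ (b → (b ∨ c)); the model is not a countermodel.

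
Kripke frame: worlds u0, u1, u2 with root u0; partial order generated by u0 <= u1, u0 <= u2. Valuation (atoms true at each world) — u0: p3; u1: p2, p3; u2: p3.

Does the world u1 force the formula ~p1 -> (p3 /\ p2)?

u1 ||- ~p1 -> (p3 /\ p2): every world accessible from u1 that forces ~p1 (namely u1) also forces p3 /\ p2.

Yes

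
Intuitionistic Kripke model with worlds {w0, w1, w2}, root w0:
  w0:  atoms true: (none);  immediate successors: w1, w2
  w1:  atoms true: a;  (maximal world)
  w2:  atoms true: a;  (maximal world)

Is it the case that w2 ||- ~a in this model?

w2 ||-/- ~a since w2 is accessible from w2 and w2 ||- a.

No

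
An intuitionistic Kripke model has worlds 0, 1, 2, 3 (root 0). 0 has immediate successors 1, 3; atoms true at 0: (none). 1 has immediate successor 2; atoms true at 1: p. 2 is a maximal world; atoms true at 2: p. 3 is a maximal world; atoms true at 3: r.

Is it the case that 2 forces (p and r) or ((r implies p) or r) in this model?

2 forces (p and r) or ((r implies p) or r) via the disjunct (r implies p) or r.

Yes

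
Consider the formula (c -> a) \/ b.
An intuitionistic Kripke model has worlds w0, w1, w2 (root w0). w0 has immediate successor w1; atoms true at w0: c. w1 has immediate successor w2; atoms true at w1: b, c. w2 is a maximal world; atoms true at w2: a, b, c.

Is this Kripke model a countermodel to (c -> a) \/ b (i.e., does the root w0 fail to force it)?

w0 ||-/- (c -> a) \/ b: neither disjunct is forced at w0.
w0 ||-/- c -> a: already at w0 itself, w0 ||- c but w0 ||-/- a.
w0 lacks atom a, so w0 ||-/- a.
So the root w0 does not force (c -> a) \/ b; the model is a countermodel.

Yes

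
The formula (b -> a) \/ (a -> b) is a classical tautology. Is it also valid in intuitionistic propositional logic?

No

This is the Gödel–Dummett linearity axiom, which is not intuitionistically valid.
A Kripke countermodel: worlds u0, u1, u2; order generated by u0 <= u1, u0 <= u2; atoms true at each world — u0:{}; u1:{b}; u2:{a}.
u0 ||-/- (b -> a) \/ (a -> b): neither disjunct is forced at u0.
u0 ||-/- b -> a: at the accessible world u1, u1 ||- b but u1 ||-/- a.
u1 lacks atom a, so u1 ||-/- a.
So the root u0 does not force the formula.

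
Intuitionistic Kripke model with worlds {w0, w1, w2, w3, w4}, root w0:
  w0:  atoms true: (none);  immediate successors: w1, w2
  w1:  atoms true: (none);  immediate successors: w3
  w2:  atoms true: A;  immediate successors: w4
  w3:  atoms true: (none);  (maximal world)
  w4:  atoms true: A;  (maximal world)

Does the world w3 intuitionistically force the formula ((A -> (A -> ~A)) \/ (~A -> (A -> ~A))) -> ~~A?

No

w3 ||-/- ((A -> (A -> ~A)) \/ (~A -> (A -> ~A))) -> ~~A: already at w3 itself, w3 ||- (A -> (A -> ~A)) \/ (~A -> (A -> ~A)) but w3 ||-/- ~~A.
w3 ||-/- ~~A since w3 is accessible from w3 and w3 ||- ~A.
w3 ||- ~A: no world accessible from w3 forces A.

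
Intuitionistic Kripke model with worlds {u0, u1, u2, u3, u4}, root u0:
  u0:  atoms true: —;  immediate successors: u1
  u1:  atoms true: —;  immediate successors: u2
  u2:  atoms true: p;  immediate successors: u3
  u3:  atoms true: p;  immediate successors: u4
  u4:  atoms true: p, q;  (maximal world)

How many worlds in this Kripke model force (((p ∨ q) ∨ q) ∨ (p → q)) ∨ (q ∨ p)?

u0: does not force it — u0 ⊮ (((p ∨ q) ∨ q) ∨ (p → q)) ∨ (q ∨ p): neither disjunct is forced at u0.
u1: does not force it — u1 ⊮ (((p ∨ q) ∨ q) ∨ (p → q)) ∨ (q ∨ p): neither disjunct is forced at u1.
u2: forces it.
u3: forces it.
u4: forces it.
Worlds forcing the formula: {u2, u3, u4}.

3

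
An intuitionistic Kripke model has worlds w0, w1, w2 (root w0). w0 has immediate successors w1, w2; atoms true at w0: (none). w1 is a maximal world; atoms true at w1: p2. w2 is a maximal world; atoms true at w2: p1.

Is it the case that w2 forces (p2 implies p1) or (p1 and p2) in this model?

w2 forces (p2 implies p1) or (p1 and p2) via the disjunct p2 implies p1.

Yes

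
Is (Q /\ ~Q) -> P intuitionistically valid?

This is an instance of ex falso quodlibet, which is intuitionistically derivable.
No world can force both Q and ~Q, so the antecedent Q /\ ~Q is never forced and the implication holds vacuously at every world.

Yes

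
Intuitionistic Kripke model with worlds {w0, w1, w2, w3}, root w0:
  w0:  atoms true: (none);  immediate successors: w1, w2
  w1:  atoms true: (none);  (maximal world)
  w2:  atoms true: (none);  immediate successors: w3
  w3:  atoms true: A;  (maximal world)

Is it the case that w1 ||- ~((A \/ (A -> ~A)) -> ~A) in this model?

No

w1 ||-/- ~((A \/ (A -> ~A)) -> ~A) since w1 is accessible from w1 and w1 ||- (A \/ (A -> ~A)) -> ~A.
w1 ||- (A \/ (A -> ~A)) -> ~A: every world accessible from w1 that forces A \/ (A -> ~A) (namely w1) also forces ~A.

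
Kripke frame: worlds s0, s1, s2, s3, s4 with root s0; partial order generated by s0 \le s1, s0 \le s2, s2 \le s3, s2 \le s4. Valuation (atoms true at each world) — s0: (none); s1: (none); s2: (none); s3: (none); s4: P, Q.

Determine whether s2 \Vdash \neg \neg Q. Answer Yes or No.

s2 \nVdash \neg \neg Q since s3 is accessible from s2 and s3 \Vdash \neg Q.
s3 \Vdash \neg Q: no world accessible from s3 forces Q.

No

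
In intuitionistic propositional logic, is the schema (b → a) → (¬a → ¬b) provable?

Yes

This is the forward direction of contraposition, which is intuitionistically derivable.
Assume b → a and ¬a. If b held then a would follow, contradicting ¬a; so ¬b.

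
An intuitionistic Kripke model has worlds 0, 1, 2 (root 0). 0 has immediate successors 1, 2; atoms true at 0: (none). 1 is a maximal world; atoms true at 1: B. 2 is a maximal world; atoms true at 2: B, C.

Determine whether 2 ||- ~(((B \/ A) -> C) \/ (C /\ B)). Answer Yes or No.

No

2 ||-/- ~(((B \/ A) -> C) \/ (C /\ B)) since 2 is accessible from 2 and 2 ||- ((B \/ A) -> C) \/ (C /\ B).
2 ||- ((B \/ A) -> C) \/ (C /\ B) via the disjunct (B \/ A) -> C.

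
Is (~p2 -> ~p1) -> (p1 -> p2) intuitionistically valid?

This is the converse of contraposition, which is not intuitionistically valid.
A Kripke countermodel: worlds a, b; order generated by a <= b; atoms true at each world — a:{p1}; b:{p1,p2}.
a ||-/- (~p2 -> ~p1) -> (p1 -> p2): already at a itself, a ||- ~p2 -> ~p1 but a ||-/- p1 -> p2.
a ||-/- p1 -> p2: already at a itself, a ||- p1 but a ||-/- p2.
a lacks atom p2, so a ||-/- p2.
So the root a does not force the formula.

No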